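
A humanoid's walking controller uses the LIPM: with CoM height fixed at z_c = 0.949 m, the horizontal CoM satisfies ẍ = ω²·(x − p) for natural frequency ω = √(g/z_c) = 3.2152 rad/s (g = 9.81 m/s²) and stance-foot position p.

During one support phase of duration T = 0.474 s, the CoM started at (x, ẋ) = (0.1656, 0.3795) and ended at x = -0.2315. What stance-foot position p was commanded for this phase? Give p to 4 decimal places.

p = 0.6322

ωT = 3.2152·0.474 = 1.524005; cosh(ωT) = 2.404205, sinh(ωT) = 2.186368
x(T) = p + (x₀−p)·cosh(ωT) + (ẋ₀/ω)·sinh(ωT) ⇒ p·(1 − cosh) = x(T) − x₀·cosh − (ẋ₀/ω)·sinh
numerator   = -0.2315 − (0.1656)·2.404205 − (0.3795/3.2152)·2.186368 = -0.887700
denominator = 1 − 2.404205 = -1.404205
p = -0.887700 / -1.404205 = 0.6322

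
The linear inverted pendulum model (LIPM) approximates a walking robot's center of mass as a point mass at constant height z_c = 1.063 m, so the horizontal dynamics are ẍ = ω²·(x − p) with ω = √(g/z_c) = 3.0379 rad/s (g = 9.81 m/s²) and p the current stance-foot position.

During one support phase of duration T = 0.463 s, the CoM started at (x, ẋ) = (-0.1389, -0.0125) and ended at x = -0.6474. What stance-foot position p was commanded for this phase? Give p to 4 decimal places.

p = 0.2914

ωT = 3.0379·0.463 = 1.406548; cosh(ωT) = 2.163413, sinh(ωT) = 1.918426
x(T) = p + (x₀−p)·cosh(ωT) + (ẋ₀/ω)·sinh(ωT) ⇒ p·(1 − cosh) = x(T) − x₀·cosh − (ẋ₀/ω)·sinh
numerator   = -0.6474 − (-0.1389)·2.163413 − (-0.0125/3.0379)·1.918426 = -0.339008
denominator = 1 − 2.163413 = -1.163413
p = -0.339008 / -1.163413 = 0.2914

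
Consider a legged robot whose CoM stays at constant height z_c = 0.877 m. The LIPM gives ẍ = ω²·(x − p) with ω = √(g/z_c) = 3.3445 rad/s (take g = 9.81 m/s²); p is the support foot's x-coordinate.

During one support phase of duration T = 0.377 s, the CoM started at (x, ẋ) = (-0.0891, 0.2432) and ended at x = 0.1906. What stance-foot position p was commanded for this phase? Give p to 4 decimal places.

p = -0.2676

ωT = 3.3445·0.377 = 1.260876; cosh(ωT) = 1.905959, sinh(ωT) = 1.622554
x(T) = p + (x₀−p)·cosh(ωT) + (ẋ₀/ω)·sinh(ωT) ⇒ p·(1 − cosh) = x(T) − x₀·cosh − (ẋ₀/ω)·sinh
numerator   = 0.1906 − (-0.0891)·1.905959 − (0.2432/3.3445)·1.622554 = 0.242435
denominator = 1 − 1.905959 = -0.905959
p = 0.242435 / -0.905959 = -0.2676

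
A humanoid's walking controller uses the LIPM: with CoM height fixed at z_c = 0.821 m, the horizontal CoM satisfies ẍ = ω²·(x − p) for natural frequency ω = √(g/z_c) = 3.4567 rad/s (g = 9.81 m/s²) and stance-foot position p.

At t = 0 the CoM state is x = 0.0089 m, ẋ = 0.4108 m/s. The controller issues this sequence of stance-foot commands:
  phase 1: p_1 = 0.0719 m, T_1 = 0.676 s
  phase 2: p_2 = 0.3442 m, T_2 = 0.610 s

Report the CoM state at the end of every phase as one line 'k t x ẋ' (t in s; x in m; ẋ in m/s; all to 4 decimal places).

1 0.6760 0.3520 1.0290
2 1.2860 1.5848 4.4100

phase 1: p=0.0719, T=0.676, ωT=2.336729, cosh=5.221990, sinh=5.125347; start (x,ẋ)=(0.008900, 0.410800) → end (x,ẋ)=(0.352019, 1.029036)
phase 2: p=0.3442, T=0.610, ωT=2.108587, cosh=4.179002, sinh=4.057593; start (x,ẋ)=(0.352019, 1.029036) → end (x,ẋ)=(1.584795, 4.410018)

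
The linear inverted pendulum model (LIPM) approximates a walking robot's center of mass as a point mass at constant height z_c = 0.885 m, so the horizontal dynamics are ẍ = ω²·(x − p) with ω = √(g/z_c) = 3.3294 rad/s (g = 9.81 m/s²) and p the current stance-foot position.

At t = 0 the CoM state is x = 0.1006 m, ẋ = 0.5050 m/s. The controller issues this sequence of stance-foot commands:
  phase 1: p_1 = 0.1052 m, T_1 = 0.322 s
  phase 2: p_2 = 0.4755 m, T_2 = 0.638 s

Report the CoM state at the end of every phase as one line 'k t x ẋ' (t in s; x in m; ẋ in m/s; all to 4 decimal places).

phase 1: p=0.1052, T=0.322, ωT=1.072067, cosh=1.631856, sinh=1.289555; start (x,ẋ)=(0.100600, 0.505000) → end (x,ẋ)=(0.293292, 0.804337)
phase 2: p=0.4755, T=0.638, ωT=2.124157, cosh=4.242689, sinh=4.123155; start (x,ẋ)=(0.293292, 0.804337) → end (x,ẋ)=(0.698545, 0.911267)

1 0.3220 0.2933 0.8043
2 0.9600 0.6985 0.9113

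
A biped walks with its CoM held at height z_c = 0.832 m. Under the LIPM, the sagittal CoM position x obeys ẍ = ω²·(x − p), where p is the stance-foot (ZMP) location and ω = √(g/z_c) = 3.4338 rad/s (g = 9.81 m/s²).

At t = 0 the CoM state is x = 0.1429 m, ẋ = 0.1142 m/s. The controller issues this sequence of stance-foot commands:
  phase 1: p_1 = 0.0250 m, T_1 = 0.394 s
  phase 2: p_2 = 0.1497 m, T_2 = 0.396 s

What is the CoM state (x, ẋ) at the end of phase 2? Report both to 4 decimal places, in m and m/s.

x = 1.0326, ẋ = 3.1223

phase 1: p=0.0250, T=0.394, ωT=1.352917, cosh=2.063590, sinh=1.805105; start (x,ẋ)=(0.142900, 0.114200) → end (x,ẋ)=(0.328331, 0.966450)
phase 2: p=0.1497, T=0.396, ωT=1.359785, cosh=2.076035, sinh=1.819319; start (x,ẋ)=(0.328331, 0.966450) → end (x,ẋ)=(1.032595, 3.122322)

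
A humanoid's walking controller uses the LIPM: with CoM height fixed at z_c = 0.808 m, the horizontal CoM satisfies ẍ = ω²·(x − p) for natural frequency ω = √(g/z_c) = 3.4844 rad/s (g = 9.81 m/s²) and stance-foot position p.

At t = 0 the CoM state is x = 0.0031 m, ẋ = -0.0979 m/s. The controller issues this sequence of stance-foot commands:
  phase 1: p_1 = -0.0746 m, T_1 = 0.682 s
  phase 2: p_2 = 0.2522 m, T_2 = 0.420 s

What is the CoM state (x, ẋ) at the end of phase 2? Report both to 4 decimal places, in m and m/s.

x = 0.6632, ẋ = 1.6876

phase 1: p=-0.0746, T=0.682, ωT=2.376361, cosh=5.429271, sinh=5.336383; start (x,ẋ)=(0.003100, -0.097900) → end (x,ẋ)=(0.197320, 0.913235)
phase 2: p=0.2522, T=0.420, ωT=1.463448, cosh=2.276135, sinh=2.044698; start (x,ẋ)=(0.197320, 0.913235) → end (x,ẋ)=(0.663185, 1.687650)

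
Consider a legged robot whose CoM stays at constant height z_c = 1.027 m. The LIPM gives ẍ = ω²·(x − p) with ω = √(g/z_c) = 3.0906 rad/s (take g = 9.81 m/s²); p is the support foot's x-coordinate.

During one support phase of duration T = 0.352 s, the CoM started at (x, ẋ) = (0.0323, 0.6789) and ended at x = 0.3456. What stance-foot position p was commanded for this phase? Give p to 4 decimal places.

ωT = 3.0906·0.352 = 1.087891; cosh(ωT) = 1.652467, sinh(ωT) = 1.315541
x(T) = p + (x₀−p)·cosh(ωT) + (ẋ₀/ω)·sinh(ωT) ⇒ p·(1 − cosh) = x(T) − x₀·cosh − (ẋ₀/ω)·sinh
numerator   = 0.3456 − (0.0323)·1.652467 − (0.6789/3.0906)·1.315541 = 0.003246
denominator = 1 − 1.652467 = -0.652467
p = 0.003246 / -0.652467 = -0.0050

p = -0.0050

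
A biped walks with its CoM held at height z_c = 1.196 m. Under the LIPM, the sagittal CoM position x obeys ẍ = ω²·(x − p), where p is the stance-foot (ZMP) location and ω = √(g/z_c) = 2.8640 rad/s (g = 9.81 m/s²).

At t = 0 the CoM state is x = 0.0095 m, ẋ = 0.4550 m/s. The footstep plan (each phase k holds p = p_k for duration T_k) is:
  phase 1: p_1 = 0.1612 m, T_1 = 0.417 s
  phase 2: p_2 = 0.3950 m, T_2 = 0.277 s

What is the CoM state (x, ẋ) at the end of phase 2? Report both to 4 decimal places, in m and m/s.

x = 0.0886, ẋ = -0.4529

phase 1: p=0.1612, T=0.417, ωT=1.194288, cosh=1.802063, sinh=1.499143; start (x,ẋ)=(0.009500, 0.455000) → end (x,ẋ)=(0.125994, 0.168608)
phase 2: p=0.3950, T=0.277, ωT=0.793328, cosh=1.331539, sinh=0.879202; start (x,ẋ)=(0.125994, 0.168608) → end (x,ẋ)=(0.088568, -0.452859)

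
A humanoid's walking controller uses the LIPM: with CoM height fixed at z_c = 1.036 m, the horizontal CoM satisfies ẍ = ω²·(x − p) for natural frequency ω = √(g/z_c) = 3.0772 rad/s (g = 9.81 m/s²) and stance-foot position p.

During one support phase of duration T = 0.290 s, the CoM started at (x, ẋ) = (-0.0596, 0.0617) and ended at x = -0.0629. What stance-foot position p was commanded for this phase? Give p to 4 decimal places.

ωT = 3.0772·0.290 = 0.892388; cosh(ωT) = 1.425314, sinh(ωT) = 1.015638
x(T) = p + (x₀−p)·cosh(ωT) + (ẋ₀/ω)·sinh(ωT) ⇒ p·(1 − cosh) = x(T) − x₀·cosh − (ẋ₀/ω)·sinh
numerator   = -0.0629 − (-0.0596)·1.425314 − (0.0617/3.0772)·1.015638 = 0.001684
denominator = 1 − 1.425314 = -0.425314
p = 0.001684 / -0.425314 = -0.0040

p = -0.0040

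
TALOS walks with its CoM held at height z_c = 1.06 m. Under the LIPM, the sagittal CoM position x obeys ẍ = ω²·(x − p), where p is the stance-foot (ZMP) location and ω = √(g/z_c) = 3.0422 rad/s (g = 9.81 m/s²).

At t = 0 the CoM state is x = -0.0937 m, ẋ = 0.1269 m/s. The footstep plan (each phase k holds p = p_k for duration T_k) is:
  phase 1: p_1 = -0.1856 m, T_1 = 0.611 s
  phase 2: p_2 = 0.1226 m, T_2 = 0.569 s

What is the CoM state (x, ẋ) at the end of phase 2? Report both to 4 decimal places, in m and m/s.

x = 1.6461, ẋ = 4.7966

phase 1: p=-0.1856, T=0.611, ωT=1.858784, cosh=3.285897, sinh=3.130035; start (x,ẋ)=(-0.093700, 0.126900) → end (x,ẋ)=(0.246938, 1.292070)
phase 2: p=0.1226, T=0.569, ωT=1.731012, cosh=2.911735, sinh=2.734629; start (x,ẋ)=(0.246938, 1.292070) → end (x,ẋ)=(1.646078, 4.796566)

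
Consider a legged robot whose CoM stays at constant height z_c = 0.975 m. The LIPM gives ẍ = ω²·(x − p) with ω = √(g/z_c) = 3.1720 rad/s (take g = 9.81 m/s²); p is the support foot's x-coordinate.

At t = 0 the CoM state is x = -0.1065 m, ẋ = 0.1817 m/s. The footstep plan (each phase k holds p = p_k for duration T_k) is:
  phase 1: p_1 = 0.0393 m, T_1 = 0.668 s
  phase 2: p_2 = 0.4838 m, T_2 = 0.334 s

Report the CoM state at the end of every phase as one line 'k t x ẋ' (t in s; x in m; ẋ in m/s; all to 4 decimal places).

phase 1: p=0.0393, T=0.668, ωT=2.118896, cosh=4.221055, sinh=4.100890; start (x,ẋ)=(-0.106500, 0.181700) → end (x,ẋ)=(-0.341221, -1.129604)
phase 2: p=0.4838, T=0.334, ωT=1.059448, cosh=1.615713, sinh=1.269066; start (x,ẋ)=(-0.341221, -1.129604) → end (x,ẋ)=(-1.301133, -5.146217)

1 0.6680 -0.3412 -1.1296
2 1.0020 -1.3011 -5.1462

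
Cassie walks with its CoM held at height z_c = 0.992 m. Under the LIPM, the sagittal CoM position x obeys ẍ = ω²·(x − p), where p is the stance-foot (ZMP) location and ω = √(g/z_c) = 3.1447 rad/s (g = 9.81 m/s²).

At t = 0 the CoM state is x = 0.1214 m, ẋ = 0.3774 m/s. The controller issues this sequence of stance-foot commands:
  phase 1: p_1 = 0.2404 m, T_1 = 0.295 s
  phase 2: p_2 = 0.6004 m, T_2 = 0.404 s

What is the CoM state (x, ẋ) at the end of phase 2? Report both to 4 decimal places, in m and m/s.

x = -0.1001, ẋ = -1.8016

phase 1: p=0.2404, T=0.295, ωT=0.927686, cosh=1.462060, sinh=1.066592; start (x,ẋ)=(0.121400, 0.377400) → end (x,ẋ)=(0.194418, 0.152642)
phase 2: p=0.6004, T=0.404, ωT=1.270459, cosh=1.921595, sinh=1.640892; start (x,ẋ)=(0.194418, 0.152642) → end (x,ẋ)=(-0.100085, -1.801596)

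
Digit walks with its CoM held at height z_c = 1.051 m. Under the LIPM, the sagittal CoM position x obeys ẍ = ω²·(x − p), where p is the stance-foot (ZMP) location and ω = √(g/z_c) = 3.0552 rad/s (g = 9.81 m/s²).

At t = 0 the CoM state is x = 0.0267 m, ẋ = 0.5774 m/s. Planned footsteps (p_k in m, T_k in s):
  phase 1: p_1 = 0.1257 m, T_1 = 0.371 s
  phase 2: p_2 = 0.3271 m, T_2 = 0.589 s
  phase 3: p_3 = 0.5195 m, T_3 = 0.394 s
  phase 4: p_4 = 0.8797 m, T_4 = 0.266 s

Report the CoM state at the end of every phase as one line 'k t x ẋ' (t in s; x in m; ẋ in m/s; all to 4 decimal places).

1 0.3710 0.2191 0.5687
2 0.9600 0.5390 0.7961
3 1.3540 0.9501 1.5366
4 1.6200 1.4299 2.2673

phase 1: p=0.1257, T=0.371, ωT=1.133479, cosh=1.714178, sinh=1.392267; start (x,ẋ)=(0.026700, 0.577400) → end (x,ẋ)=(0.219120, 0.568655)
phase 2: p=0.3271, T=0.589, ωT=1.799513, cosh=3.106040, sinh=2.940661; start (x,ẋ)=(0.219120, 0.568655) → end (x,ẋ)=(0.539045, 0.796138)
phase 3: p=0.5195, T=0.394, ωT=1.203749, cosh=1.816327, sinh=1.516260; start (x,ẋ)=(0.539045, 0.796138) → end (x,ẋ)=(0.950115, 1.536591)
phase 4: p=0.8797, T=0.266, ωT=0.812683, cosh=1.348807, sinh=0.905141; start (x,ẋ)=(0.950115, 1.536591) → end (x,ẋ)=(1.429910, 2.267289)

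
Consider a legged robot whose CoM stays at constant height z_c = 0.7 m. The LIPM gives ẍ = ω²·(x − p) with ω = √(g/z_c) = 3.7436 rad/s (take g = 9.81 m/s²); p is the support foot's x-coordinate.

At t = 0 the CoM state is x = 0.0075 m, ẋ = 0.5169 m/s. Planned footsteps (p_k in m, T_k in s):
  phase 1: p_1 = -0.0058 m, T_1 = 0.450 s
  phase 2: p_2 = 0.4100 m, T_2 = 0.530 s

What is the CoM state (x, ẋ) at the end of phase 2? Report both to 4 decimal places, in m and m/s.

x = 1.8350, ẋ = 5.5605

phase 1: p=-0.0058, T=0.450, ωT=1.684620, cosh=2.787959, sinh=2.602444; start (x,ẋ)=(0.007500, 0.516900) → end (x,ẋ)=(0.390614, 1.570671)
phase 2: p=0.4100, T=0.530, ωT=1.984108, cosh=3.705030, sinh=3.567527; start (x,ẋ)=(0.390614, 1.570671) → end (x,ẋ)=(1.834972, 5.560476)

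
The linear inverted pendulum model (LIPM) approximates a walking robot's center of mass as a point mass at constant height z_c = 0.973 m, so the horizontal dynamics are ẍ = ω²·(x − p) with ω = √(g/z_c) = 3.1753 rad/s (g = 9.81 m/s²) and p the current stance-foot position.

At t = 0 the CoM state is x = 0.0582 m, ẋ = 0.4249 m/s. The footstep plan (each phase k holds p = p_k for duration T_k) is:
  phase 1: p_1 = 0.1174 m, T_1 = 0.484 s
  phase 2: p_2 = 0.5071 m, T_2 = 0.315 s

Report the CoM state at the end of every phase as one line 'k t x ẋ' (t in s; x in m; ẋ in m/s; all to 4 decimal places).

1 0.4840 0.2701 0.6167
2 0.7990 0.3697 0.0673

phase 1: p=0.1174, T=0.484, ωT=1.536845, cosh=2.432478, sinh=2.217420; start (x,ẋ)=(0.058200, 0.424900) → end (x,ẋ)=(0.270119, 0.616734)
phase 2: p=0.5071, T=0.315, ωT=1.000220, cosh=1.543339, sinh=1.175540; start (x,ẋ)=(0.270119, 0.616734) → end (x,ẋ)=(0.369682, 0.067254)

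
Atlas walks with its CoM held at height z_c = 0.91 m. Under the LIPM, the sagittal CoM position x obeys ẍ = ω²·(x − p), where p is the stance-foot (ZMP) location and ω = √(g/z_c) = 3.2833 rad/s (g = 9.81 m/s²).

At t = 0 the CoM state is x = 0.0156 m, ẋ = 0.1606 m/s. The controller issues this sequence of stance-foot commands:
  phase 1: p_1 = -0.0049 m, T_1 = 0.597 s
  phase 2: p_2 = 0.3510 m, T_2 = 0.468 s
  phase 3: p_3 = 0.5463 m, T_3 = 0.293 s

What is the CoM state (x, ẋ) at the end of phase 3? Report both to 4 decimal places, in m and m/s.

phase 1: p=-0.0049, T=0.597, ωT=1.960130, cosh=3.620545, sinh=3.479705; start (x,ẋ)=(0.015600, 0.160600) → end (x,ẋ)=(0.239528, 0.815670)
phase 2: p=0.3510, T=0.468, ωT=1.536584, cosh=2.431900, sinh=2.216785; start (x,ẋ)=(0.239528, 0.815670) → end (x,ẋ)=(0.630628, 1.172295)
phase 3: p=0.5463, T=0.293, ωT=0.962007, cosh=1.499534, sinh=1.117409; start (x,ẋ)=(0.630628, 1.172295) → end (x,ẋ)=(1.071721, 2.067278)

x = 1.0717, ẋ = 2.0673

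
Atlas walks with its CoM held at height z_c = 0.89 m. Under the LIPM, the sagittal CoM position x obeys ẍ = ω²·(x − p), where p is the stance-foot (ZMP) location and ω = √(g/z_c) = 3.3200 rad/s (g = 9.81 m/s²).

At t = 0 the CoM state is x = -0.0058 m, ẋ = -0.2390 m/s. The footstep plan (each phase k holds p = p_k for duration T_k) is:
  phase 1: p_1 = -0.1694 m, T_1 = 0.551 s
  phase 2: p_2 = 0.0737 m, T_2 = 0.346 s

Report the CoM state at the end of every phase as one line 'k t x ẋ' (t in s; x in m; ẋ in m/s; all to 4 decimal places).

1 0.5510 0.1349 0.8846
2 0.8970 0.5578 1.8234

phase 1: p=-0.1694, T=0.551, ωT=1.829320, cosh=3.195086, sinh=3.034563; start (x,ẋ)=(-0.005800, -0.239000) → end (x,ẋ)=(0.134864, 0.884604)
phase 2: p=0.0737, T=0.346, ωT=1.148720, cosh=1.735598, sinh=1.418555; start (x,ẋ)=(0.134864, 0.884604) → end (x,ẋ)=(0.557826, 1.823374)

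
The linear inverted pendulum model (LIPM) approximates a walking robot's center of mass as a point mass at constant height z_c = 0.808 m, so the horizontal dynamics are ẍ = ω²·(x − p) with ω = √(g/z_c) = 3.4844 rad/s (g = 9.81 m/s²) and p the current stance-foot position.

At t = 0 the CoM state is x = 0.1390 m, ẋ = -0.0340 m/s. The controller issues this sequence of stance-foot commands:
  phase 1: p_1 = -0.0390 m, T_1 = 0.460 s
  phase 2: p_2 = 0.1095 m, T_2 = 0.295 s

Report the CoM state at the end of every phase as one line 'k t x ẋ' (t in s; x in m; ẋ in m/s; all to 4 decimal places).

phase 1: p=-0.0390, T=0.460, ωT=1.602824, cosh=2.584183, sinh=2.382856; start (x,ẋ)=(0.139000, -0.034000) → end (x,ẋ)=(0.397733, 1.390040)
phase 2: p=0.1095, T=0.295, ωT=1.027898, cosh=1.576471, sinh=1.218713; start (x,ẋ)=(0.397733, 1.390040) → end (x,ẋ)=(1.050076, 3.415337)

1 0.4600 0.3977 1.3900
2 0.7550 1.0501 3.4153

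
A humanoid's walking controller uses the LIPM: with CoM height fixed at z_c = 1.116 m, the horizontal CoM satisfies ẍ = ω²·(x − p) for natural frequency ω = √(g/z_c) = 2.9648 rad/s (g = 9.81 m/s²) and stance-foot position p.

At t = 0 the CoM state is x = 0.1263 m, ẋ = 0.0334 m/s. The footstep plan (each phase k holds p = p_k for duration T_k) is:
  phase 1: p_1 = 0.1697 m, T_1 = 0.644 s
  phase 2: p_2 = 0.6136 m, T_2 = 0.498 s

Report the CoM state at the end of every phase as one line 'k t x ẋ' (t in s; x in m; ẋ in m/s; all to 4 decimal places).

1 0.6440 0.0572 -0.3095
2 1.1420 -0.8843 -4.1347

phase 1: p=0.1697, T=0.644, ωT=1.909331, cosh=3.448377, sinh=3.300197; start (x,ẋ)=(0.126300, 0.033400) → end (x,ẋ)=(0.057219, -0.309468)
phase 2: p=0.6136, T=0.498, ωT=1.476470, cosh=2.302955, sinh=2.074513; start (x,ẋ)=(0.057219, -0.309468) → end (x,ẋ)=(-0.884260, -4.134722)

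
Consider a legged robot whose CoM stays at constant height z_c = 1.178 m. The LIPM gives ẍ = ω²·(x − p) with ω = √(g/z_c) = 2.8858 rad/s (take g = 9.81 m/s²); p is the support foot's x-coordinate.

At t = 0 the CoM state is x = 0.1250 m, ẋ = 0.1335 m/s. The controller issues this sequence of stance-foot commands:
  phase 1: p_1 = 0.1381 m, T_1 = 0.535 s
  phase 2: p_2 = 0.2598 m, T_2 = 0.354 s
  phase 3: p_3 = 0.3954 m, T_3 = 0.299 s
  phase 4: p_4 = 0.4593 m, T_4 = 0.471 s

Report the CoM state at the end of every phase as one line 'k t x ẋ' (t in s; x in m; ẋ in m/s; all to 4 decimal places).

1 0.5350 0.2094 0.2424
2 0.8890 0.2823 0.2044
3 1.1880 0.3065 -0.0327
4 1.6590 0.1216 -0.8697

phase 1: p=0.1381, T=0.535, ωT=1.543903, cosh=2.448189, sinh=2.234643; start (x,ẋ)=(0.125000, 0.133500) → end (x,ẋ)=(0.209406, 0.242355)
phase 2: p=0.2598, T=0.354, ωT=1.021573, cosh=1.568795, sinh=1.208766; start (x,ẋ)=(0.209406, 0.242355) → end (x,ẋ)=(0.282256, 0.204416)
phase 3: p=0.3954, T=0.299, ωT=0.862854, cosh=1.395936, sinh=0.973980; start (x,ẋ)=(0.282256, 0.204416) → end (x,ẋ)=(0.306450, -0.032664)
phase 4: p=0.4593, T=0.471, ωT=1.359212, cosh=2.074993, sinh=1.818130; start (x,ẋ)=(0.306450, -0.032664) → end (x,ẋ)=(0.121558, -0.869744)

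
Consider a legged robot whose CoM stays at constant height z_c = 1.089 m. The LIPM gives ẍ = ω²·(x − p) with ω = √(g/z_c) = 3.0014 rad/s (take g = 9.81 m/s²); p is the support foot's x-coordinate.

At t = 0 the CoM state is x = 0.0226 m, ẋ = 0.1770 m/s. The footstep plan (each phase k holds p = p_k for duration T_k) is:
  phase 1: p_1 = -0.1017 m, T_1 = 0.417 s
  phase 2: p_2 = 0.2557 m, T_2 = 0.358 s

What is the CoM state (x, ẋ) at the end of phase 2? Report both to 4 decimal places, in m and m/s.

phase 1: p=-0.1017, T=0.417, ωT=1.251584, cosh=1.890963, sinh=1.604912; start (x,ẋ)=(0.022600, 0.177000) → end (x,ẋ)=(0.227992, 0.933451)
phase 2: p=0.2557, T=0.358, ωT=1.074501, cosh=1.635000, sinh=1.293532; start (x,ẋ)=(0.227992, 0.933451) → end (x,ẋ)=(0.612693, 1.418621)

x = 0.6127, ẋ = 1.4186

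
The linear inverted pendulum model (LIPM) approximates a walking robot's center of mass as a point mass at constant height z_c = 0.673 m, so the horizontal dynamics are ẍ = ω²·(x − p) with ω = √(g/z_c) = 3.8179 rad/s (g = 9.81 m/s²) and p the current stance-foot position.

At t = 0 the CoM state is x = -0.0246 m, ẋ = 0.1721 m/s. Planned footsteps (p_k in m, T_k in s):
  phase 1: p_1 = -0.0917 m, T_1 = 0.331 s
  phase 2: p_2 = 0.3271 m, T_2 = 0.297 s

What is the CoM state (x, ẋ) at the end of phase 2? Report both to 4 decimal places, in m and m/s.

x = 0.2268, ẋ = 0.1238

phase 1: p=-0.0917, T=0.331, ωT=1.263725, cosh=1.910589, sinh=1.627989; start (x,ẋ)=(-0.024600, 0.172100) → end (x,ẋ)=(0.109886, 0.745872)
phase 2: p=0.3271, T=0.297, ωT=1.133916, cosh=1.714787, sinh=1.393017; start (x,ẋ)=(0.109886, 0.745872) → end (x,ẋ)=(0.226766, 0.123780)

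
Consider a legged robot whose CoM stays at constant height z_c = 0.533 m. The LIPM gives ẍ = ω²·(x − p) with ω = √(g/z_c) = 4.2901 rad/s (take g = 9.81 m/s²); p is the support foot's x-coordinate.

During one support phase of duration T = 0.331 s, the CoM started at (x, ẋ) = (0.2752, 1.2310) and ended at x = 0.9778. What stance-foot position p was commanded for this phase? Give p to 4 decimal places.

ωT = 4.2901·0.331 = 1.420023; cosh(ωT) = 2.189462, sinh(ωT) = 1.947754
x(T) = p + (x₀−p)·cosh(ωT) + (ẋ₀/ω)·sinh(ωT) ⇒ p·(1 − cosh) = x(T) − x₀·cosh − (ẋ₀/ω)·sinh
numerator   = 0.9778 − (0.2752)·2.189462 − (1.2310/4.2901)·1.947754 = -0.183628
denominator = 1 − 2.189462 = -1.189462
p = -0.183628 / -1.189462 = 0.1544

p = 0.1544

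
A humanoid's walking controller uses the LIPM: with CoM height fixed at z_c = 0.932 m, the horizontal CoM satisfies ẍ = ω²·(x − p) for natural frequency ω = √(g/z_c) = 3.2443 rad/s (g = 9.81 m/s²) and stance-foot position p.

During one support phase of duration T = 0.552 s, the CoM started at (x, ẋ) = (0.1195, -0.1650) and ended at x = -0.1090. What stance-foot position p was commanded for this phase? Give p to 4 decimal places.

ωT = 3.2443·0.552 = 1.790854; cosh(ωT) = 3.080692, sinh(ωT) = 2.913875
x(T) = p + (x₀−p)·cosh(ωT) + (ẋ₀/ω)·sinh(ωT) ⇒ p·(1 − cosh) = x(T) − x₀·cosh − (ẋ₀/ω)·sinh
numerator   = -0.1090 − (0.1195)·3.080692 − (-0.1650/3.2443)·2.913875 = -0.328948
denominator = 1 − 3.080692 = -2.080692
p = -0.328948 / -2.080692 = 0.1581

p = 0.1581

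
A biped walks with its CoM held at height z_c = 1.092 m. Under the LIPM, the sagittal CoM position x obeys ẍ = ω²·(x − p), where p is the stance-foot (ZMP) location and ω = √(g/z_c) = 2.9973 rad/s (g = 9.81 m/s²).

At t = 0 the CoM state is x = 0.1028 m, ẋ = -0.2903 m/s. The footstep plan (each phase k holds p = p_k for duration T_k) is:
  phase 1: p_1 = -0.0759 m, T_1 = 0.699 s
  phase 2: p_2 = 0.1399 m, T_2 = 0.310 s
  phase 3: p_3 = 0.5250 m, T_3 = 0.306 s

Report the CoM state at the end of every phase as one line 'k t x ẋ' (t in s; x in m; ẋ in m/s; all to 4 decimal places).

phase 1: p=-0.0759, T=0.699, ωT=2.095113, cosh=4.124707, sinh=4.001650; start (x,ẋ)=(0.102800, -0.290300) → end (x,ẋ)=(0.273610, 0.945952)
phase 2: p=0.1399, T=0.310, ωT=0.929163, cosh=1.463636, sinh=1.068752; start (x,ẋ)=(0.273610, 0.945952) → end (x,ẋ)=(0.672902, 1.812852)
phase 3: p=0.5250, T=0.306, ωT=0.917174, cosh=1.450928, sinh=1.051281; start (x,ẋ)=(0.672902, 1.812852) → end (x,ẋ)=(1.375440, 3.096357)

1 0.6990 0.2736 0.9460
2 1.0090 0.6729 1.8129
3 1.3150 1.3754 3.0964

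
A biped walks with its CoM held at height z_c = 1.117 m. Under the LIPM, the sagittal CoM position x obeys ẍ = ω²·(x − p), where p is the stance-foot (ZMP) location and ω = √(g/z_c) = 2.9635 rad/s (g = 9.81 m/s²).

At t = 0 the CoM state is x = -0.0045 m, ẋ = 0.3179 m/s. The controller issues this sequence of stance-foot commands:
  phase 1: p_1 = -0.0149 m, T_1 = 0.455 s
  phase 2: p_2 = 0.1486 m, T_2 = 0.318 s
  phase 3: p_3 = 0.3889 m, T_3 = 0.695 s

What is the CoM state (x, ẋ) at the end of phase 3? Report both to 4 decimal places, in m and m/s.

x = 2.3416, ẋ = 5.9055

phase 1: p=-0.0149, T=0.455, ωT=1.348392, cosh=2.055444, sinh=1.795786; start (x,ẋ)=(-0.004500, 0.317900) → end (x,ẋ)=(0.199114, 0.708772)
phase 2: p=0.1486, T=0.318, ωT=0.942393, cosh=1.477904, sinh=1.088210; start (x,ẋ)=(0.199114, 0.708772) → end (x,ẋ)=(0.483519, 1.210400)
phase 3: p=0.3889, T=0.695, ωT=2.059632, cosh=3.985294, sinh=3.857793; start (x,ẋ)=(0.483519, 1.210400) → end (x,ẋ)=(2.341646, 5.905540)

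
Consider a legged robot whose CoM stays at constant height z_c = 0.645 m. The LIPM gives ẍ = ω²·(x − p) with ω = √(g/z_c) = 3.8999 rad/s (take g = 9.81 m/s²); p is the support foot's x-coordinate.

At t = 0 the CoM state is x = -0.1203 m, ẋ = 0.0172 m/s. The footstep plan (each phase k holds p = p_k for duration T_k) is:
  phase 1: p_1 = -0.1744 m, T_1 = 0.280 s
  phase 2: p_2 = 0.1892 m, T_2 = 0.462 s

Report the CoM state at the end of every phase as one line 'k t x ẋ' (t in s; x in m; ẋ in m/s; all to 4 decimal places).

1 0.2800 -0.0789 0.3075
2 0.7420 -0.4128 -2.1246

phase 1: p=-0.1744, T=0.280, ωT=1.091972, cosh=1.657850, sinh=1.322295; start (x,ẋ)=(-0.120300, 0.017200) → end (x,ẋ)=(-0.078879, 0.307499)
phase 2: p=0.1892, T=0.462, ωT=1.801754, cosh=3.112638, sinh=2.947629; start (x,ẋ)=(-0.078879, 0.307499) → end (x,ẋ)=(-0.412817, -2.124552)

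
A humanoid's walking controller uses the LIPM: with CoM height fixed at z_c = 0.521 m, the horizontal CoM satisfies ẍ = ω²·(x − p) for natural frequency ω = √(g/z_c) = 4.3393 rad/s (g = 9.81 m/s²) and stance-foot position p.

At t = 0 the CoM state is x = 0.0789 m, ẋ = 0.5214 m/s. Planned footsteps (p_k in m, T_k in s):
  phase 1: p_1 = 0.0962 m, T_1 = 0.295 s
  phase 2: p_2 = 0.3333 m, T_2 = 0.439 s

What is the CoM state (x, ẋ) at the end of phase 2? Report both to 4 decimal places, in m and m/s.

x = 0.7592, ẋ = 2.0260

phase 1: p=0.0962, T=0.295, ωT=1.280093, cosh=1.937494, sinh=1.659482; start (x,ẋ)=(0.078900, 0.521400) → end (x,ẋ)=(0.262081, 0.885632)
phase 2: p=0.3333, T=0.439, ωT=1.904953, cosh=3.433960, sinh=3.285130; start (x,ẋ)=(0.262081, 0.885632) → end (x,ẋ)=(0.759217, 2.025984)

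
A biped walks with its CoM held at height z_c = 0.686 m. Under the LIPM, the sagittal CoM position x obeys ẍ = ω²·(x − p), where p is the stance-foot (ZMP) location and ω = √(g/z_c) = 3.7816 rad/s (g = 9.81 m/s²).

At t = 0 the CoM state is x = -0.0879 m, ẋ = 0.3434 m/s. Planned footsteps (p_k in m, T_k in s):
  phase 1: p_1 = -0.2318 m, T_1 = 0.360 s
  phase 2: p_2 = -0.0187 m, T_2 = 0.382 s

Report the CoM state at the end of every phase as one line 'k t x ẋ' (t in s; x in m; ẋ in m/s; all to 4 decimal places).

phase 1: p=-0.2318, T=0.360, ωT=1.361376, cosh=2.078933, sinh=1.822625; start (x,ẋ)=(-0.087900, 0.343400) → end (x,ẋ)=(0.232868, 1.705728)
phase 2: p=-0.0187, T=0.382, ωT=1.444571, cosh=2.237940, sinh=2.002093; start (x,ẋ)=(0.232868, 1.705728) → end (x,ẋ)=(1.447357, 5.721964)

1 0.3600 0.2329 1.7057
2 0.7420 1.4474 5.7220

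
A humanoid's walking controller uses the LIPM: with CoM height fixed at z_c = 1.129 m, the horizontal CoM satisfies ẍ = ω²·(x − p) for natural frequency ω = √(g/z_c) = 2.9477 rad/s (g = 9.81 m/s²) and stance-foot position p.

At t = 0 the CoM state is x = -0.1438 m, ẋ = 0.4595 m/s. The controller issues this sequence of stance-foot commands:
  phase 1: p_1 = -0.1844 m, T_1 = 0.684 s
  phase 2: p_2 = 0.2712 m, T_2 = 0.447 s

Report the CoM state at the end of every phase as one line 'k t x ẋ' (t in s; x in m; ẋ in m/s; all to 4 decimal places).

1 0.6840 0.5457 2.1974
2 1.1310 2.1127 5.8000

phase 1: p=-0.1844, T=0.684, ωT=2.016227, cosh=3.821546, sinh=3.688389; start (x,ẋ)=(-0.143800, 0.459500) → end (x,ẋ)=(0.545717, 2.197414)
phase 2: p=0.2712, T=0.447, ωT=1.317622, cosh=2.001151, sinh=1.733379; start (x,ẋ)=(0.545717, 2.197414) → end (x,ẋ)=(2.112727, 5.799994)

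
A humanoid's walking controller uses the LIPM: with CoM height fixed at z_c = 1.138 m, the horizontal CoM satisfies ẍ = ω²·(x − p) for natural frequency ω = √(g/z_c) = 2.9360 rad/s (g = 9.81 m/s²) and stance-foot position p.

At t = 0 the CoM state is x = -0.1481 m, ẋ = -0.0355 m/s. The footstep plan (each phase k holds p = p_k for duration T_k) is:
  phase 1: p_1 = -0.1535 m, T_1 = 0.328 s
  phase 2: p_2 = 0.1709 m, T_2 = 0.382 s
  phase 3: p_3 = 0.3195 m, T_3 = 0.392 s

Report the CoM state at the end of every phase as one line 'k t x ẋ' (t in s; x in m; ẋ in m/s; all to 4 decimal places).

1 0.3280 -0.1589 -0.0355
2 0.7100 -0.4056 -1.3888
3 1.1020 -1.6142 -5.4431

phase 1: p=-0.1535, T=0.328, ωT=0.963008, cosh=1.500654, sinh=1.118911; start (x,ẋ)=(-0.148100, -0.035500) → end (x,ẋ)=(-0.158926, -0.035534)
phase 2: p=0.1709, T=0.382, ωT=1.121552, cosh=1.697694, sinh=1.371920; start (x,ẋ)=(-0.158926, -0.035534) → end (x,ẋ)=(-0.405647, -1.388849)
phase 3: p=0.3195, T=0.392, ωT=1.150912, cosh=1.738711, sinh=1.422363; start (x,ẋ)=(-0.405647, -1.388849) → end (x,ẋ)=(-1.614157, -5.443062)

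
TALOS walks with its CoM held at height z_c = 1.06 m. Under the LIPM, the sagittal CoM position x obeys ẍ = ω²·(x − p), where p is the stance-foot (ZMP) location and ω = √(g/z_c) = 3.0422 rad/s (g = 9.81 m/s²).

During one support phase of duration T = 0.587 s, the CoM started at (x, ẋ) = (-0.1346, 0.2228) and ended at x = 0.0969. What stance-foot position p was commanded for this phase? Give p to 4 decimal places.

p = -0.1439

ωT = 3.0422·0.587 = 1.785771; cosh(ωT) = 3.065923, sinh(ωT) = 2.898256
x(T) = p + (x₀−p)·cosh(ωT) + (ẋ₀/ω)·sinh(ωT) ⇒ p·(1 − cosh) = x(T) − x₀·cosh − (ẋ₀/ω)·sinh
numerator   = 0.0969 − (-0.1346)·3.065923 − (0.2228/3.0422)·2.898256 = 0.297315
denominator = 1 − 3.065923 = -2.065923
p = 0.297315 / -2.065923 = -0.1439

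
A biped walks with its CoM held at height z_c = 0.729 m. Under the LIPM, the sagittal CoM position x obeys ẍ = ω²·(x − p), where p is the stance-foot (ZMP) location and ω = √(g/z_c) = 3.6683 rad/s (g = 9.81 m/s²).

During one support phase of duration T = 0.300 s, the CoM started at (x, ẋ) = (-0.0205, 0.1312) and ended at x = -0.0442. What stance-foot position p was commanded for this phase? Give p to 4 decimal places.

ωT = 3.6683·0.300 = 1.100490; cosh(ωT) = 1.669173, sinh(ωT) = 1.336465
x(T) = p + (x₀−p)·cosh(ωT) + (ẋ₀/ω)·sinh(ωT) ⇒ p·(1 − cosh) = x(T) − x₀·cosh − (ẋ₀/ω)·sinh
numerator   = -0.0442 − (-0.0205)·1.669173 − (0.1312/3.6683)·1.336465 = -0.057782
denominator = 1 − 1.669173 = -0.669173
p = -0.057782 / -0.669173 = 0.0863

p = 0.0863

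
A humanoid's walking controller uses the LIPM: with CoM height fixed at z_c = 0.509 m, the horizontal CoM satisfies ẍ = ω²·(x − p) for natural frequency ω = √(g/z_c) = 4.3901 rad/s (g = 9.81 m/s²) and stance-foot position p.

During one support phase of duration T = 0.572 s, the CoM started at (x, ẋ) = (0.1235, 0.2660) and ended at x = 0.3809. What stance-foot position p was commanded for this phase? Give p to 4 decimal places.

ωT = 4.3901·0.572 = 2.511137; cosh(ωT) = 6.200054, sinh(ωT) = 6.118878
x(T) = p + (x₀−p)·cosh(ωT) + (ẋ₀/ω)·sinh(ωT) ⇒ p·(1 − cosh) = x(T) − x₀·cosh − (ẋ₀/ω)·sinh
numerator   = 0.3809 − (0.1235)·6.200054 − (0.2660/4.3901)·6.118878 = -0.755555
denominator = 1 − 6.200054 = -5.200054
p = -0.755555 / -5.200054 = 0.1453

p = 0.1453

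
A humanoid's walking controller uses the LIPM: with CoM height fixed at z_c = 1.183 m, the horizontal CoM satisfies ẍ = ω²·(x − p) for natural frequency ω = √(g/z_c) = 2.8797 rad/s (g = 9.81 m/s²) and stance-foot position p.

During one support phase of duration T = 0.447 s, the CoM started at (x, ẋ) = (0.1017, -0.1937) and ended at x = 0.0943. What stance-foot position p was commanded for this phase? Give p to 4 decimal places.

p = -0.0091

ωT = 2.8797·0.447 = 1.287226; cosh(ωT) = 1.949379, sinh(ωT) = 1.673344
x(T) = p + (x₀−p)·cosh(ωT) + (ẋ₀/ω)·sinh(ωT) ⇒ p·(1 − cosh) = x(T) − x₀·cosh − (ẋ₀/ω)·sinh
numerator   = 0.0943 − (0.1017)·1.949379 − (-0.1937/2.8797)·1.673344 = 0.008604
denominator = 1 − 1.949379 = -0.949379
p = 0.008604 / -0.949379 = -0.0091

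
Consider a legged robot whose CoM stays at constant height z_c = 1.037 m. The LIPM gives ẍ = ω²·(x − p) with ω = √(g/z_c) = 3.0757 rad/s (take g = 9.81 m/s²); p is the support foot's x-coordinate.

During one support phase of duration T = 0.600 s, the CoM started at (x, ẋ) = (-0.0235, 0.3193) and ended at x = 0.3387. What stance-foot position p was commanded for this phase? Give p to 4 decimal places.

ωT = 3.0757·0.600 = 1.845420; cosh(ωT) = 3.244359, sinh(ωT) = 3.086400
x(T) = p + (x₀−p)·cosh(ωT) + (ẋ₀/ω)·sinh(ωT) ⇒ p·(1 − cosh) = x(T) − x₀·cosh − (ẋ₀/ω)·sinh
numerator   = 0.3387 − (-0.0235)·3.244359 − (0.3193/3.0757)·3.086400 = 0.094532
denominator = 1 − 3.244359 = -2.244359
p = 0.094532 / -2.244359 = -0.0421

p = -0.0421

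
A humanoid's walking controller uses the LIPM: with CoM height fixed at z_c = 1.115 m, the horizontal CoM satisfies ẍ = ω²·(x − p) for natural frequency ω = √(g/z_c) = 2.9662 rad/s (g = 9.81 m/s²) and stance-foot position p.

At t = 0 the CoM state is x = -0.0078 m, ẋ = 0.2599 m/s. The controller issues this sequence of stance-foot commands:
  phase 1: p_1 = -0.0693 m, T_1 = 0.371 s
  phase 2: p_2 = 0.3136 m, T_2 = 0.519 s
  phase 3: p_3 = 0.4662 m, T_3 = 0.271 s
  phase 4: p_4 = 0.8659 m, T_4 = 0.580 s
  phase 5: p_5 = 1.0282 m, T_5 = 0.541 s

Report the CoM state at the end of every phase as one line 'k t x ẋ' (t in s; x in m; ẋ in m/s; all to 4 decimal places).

1 0.3710 0.1504 0.6776
2 0.8900 0.4238 0.5760
3 1.1610 0.5828 0.6600
4 1.7410 0.6514 -0.3679
5 2.2820 -0.2435 -3.6214

phase 1: p=-0.0693, T=0.371, ωT=1.100460, cosh=1.669133, sinh=1.336415; start (x,ẋ)=(-0.007800, 0.259900) → end (x,ẋ)=(0.150449, 0.677598)
phase 2: p=0.3136, T=0.519, ωT=1.539458, cosh=2.438280, sinh=2.223782; start (x,ẋ)=(0.150449, 0.677598) → end (x,ẋ)=(0.423793, 0.576001)
phase 3: p=0.4662, T=0.271, ωT=0.803840, cosh=1.340855, sinh=0.893249; start (x,ẋ)=(0.423793, 0.576001) → end (x,ẋ)=(0.582797, 0.659975)
phase 4: p=0.8659, T=0.580, ωT=1.720396, cosh=2.882868, sinh=2.703873; start (x,ẋ)=(0.582797, 0.659975) → end (x,ẋ)=(0.651359, -0.367929)
phase 5: p=1.0282, T=0.541, ωT=1.604714, cosh=2.588692, sinh=2.387745; start (x,ẋ)=(0.651359, -0.367929) → end (x,ẋ)=(-0.243502, -3.621441)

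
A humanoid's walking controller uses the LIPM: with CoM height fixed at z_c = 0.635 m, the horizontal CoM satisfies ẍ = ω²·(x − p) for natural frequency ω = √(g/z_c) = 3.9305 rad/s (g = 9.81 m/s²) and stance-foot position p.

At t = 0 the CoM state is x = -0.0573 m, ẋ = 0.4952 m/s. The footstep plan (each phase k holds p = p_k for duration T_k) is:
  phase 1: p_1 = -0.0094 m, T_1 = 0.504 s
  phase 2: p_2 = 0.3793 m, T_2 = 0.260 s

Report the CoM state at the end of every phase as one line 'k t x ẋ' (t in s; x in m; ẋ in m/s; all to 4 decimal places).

phase 1: p=-0.0094, T=0.504, ωT=1.980972, cosh=3.693861, sinh=3.555926; start (x,ẋ)=(-0.057300, 0.495200) → end (x,ẋ)=(0.261672, 1.159722)
phase 2: p=0.3793, T=0.260, ωT=1.021930, cosh=1.569226, sinh=1.209326; start (x,ẋ)=(0.261672, 1.159722) → end (x,ẋ)=(0.551535, 1.260749)

1 0.5040 0.2617 1.1597
2 0.7640 0.5515 1.2607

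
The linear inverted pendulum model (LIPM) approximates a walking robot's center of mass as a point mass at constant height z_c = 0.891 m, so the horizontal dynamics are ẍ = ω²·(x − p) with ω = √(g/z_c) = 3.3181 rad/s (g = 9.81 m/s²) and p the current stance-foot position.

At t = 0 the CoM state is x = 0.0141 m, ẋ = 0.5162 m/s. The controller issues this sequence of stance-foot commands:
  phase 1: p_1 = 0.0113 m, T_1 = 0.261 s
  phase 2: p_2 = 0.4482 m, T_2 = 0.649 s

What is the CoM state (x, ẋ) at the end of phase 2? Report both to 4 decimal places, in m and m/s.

phase 1: p=0.0113, T=0.261, ωT=0.866024, cosh=1.399030, sinh=0.978410; start (x,ẋ)=(0.014100, 0.516200) → end (x,ẋ)=(0.167429, 0.731269)
phase 2: p=0.4482, T=0.649, ωT=2.153447, cosh=4.365292, sinh=4.249209; start (x,ẋ)=(0.167429, 0.731269) → end (x,ẋ)=(0.159029, -0.766464)

x = 0.1590, ẋ = -0.7665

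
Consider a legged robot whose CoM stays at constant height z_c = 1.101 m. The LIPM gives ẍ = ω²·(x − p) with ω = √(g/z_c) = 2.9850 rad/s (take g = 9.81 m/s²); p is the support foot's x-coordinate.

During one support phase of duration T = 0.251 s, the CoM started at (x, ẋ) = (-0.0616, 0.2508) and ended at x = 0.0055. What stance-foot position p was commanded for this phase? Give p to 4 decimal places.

p = -0.0551

ωT = 2.9850·0.251 = 0.749235; cosh(ωT) = 1.294055, sinh(ωT) = 0.821327
x(T) = p + (x₀−p)·cosh(ωT) + (ẋ₀/ω)·sinh(ωT) ⇒ p·(1 − cosh) = x(T) − x₀·cosh − (ẋ₀/ω)·sinh
numerator   = 0.0055 − (-0.0616)·1.294055 − (0.2508/2.9850)·0.821327 = 0.016206
denominator = 1 − 1.294055 = -0.294055
p = 0.016206 / -0.294055 = -0.0551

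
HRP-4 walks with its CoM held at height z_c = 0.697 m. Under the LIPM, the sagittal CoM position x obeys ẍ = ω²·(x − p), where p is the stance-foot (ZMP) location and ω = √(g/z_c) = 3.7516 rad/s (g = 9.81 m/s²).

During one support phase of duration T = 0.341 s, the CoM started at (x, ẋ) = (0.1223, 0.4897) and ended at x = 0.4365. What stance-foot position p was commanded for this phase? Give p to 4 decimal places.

p = 0.0178

ωT = 3.7516·0.341 = 1.279296; cosh(ωT) = 1.936170, sinh(ωT) = 1.657937
x(T) = p + (x₀−p)·cosh(ωT) + (ẋ₀/ω)·sinh(ωT) ⇒ p·(1 − cosh) = x(T) − x₀·cosh − (ẋ₀/ω)·sinh
numerator   = 0.4365 − (0.1223)·1.936170 − (0.4897/3.7516)·1.657937 = -0.016706
denominator = 1 − 1.936170 = -0.936170
p = -0.016706 / -0.936170 = 0.0178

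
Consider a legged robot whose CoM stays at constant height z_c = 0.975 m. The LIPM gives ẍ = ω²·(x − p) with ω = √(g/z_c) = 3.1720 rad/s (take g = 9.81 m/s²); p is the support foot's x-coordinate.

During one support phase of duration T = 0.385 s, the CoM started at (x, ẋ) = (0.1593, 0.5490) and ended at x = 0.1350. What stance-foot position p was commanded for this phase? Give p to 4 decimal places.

ωT = 3.1720·0.385 = 1.221220; cosh(ωT) = 1.843096, sinh(ωT) = 1.548226
x(T) = p + (x₀−p)·cosh(ωT) + (ẋ₀/ω)·sinh(ωT) ⇒ p·(1 − cosh) = x(T) − x₀·cosh − (ẋ₀/ω)·sinh
numerator   = 0.1350 − (0.1593)·1.843096 − (0.5490/3.1720)·1.548226 = -0.426567
denominator = 1 − 1.843096 = -0.843096
p = -0.426567 / -0.843096 = 0.5060

p = 0.5060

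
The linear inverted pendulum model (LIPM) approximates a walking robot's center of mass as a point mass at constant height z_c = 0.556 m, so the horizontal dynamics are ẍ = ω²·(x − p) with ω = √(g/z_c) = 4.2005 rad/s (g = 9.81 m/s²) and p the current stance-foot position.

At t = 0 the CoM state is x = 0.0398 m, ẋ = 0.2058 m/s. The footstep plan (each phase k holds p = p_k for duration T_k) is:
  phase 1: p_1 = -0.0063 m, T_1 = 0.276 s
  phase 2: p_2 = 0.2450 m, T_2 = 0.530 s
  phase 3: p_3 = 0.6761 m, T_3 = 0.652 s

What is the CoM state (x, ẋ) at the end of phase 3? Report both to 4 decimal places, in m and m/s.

x = 1.0421, ẋ = 1.6617

phase 1: p=-0.0063, T=0.276, ωT=1.159338, cosh=1.750758, sinh=1.437064; start (x,ẋ)=(0.039800, 0.205800) → end (x,ẋ)=(0.144818, 0.638583)
phase 2: p=0.2450, T=0.530, ωT=2.226265, cosh=4.686563, sinh=4.578633; start (x,ẋ)=(0.144818, 0.638583) → end (x,ẋ)=(0.471559, 1.066002)
phase 3: p=0.6761, T=0.652, ωT=2.738726, cosh=7.765960, sinh=7.701307; start (x,ẋ)=(0.471559, 1.066002) → end (x,ẋ)=(1.042075, 1.661748)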